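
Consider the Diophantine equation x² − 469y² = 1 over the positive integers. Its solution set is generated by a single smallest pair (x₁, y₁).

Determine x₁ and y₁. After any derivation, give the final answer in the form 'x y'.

√469 = [21; 1,1,1,10,6,10,1,1,1,42, …], period ℓ=10 (even) → k=9
k=0  a_k=21  p_k/q_k = 21/1
…
k=6  a_k=10  p_k/q_k = 42923/1982
k=7  a_k=1  p_k/q_k = 47146/2177
k=8  a_k=1  p_k/q_k = 90069/4159
k=9  a_k=1  p_k/q_k = 137215/6336
fundamental: x₁=137215, y₁=6336  (since 18827956225 − 469·40144896 = 1)

137215 6336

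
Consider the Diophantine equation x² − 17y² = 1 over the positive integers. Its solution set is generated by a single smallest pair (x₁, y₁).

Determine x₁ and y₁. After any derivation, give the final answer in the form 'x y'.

33 8

d=17: √d = [4; 8] (ℓ=1, odd), read p_1/q_1
step 0: (4, 1)  from 4·(1,0) + (0,1)
step 1: (33, 8)  from 8·(4,1) + (1,0)
→ (33, 8).  Check: 33²=1089, 17·8²=1088, difference 1.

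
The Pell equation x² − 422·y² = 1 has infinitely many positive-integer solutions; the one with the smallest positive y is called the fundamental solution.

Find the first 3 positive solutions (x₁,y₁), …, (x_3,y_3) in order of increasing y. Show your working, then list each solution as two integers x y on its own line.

√422 = [20; 1,1,5,2,1,…,1,1,40, …], period ℓ=14 (even) → k=13
k=0  a_k=20  p_k/q_k = 20/1
…
k=3  a_k=5  p_k/q_k = 226/11
k=4  a_k=2  p_k/q_k = 493/24
k=5  a_k=1  p_k/q_k = 719/35
k=6  a_k=3  p_k/q_k = 2650/129
…
k=11  a_k=5  p_k/q_k = 3211821/156349
k=12  a_k=1  p_k/q_k = 3810680/185501
k=13  a_k=1  p_k/q_k = 7022501/341850
→ (7022501, 341850).  Check: 7022501²=49315520295001, 422·341850²=49315520295000, difference 1.
k=2:  x_2 = 7022501·7022501+422·341850·341850 = 98631040590001,  y_2 = 7022501·341850+341850·7022501 = 4801283933700
k=3:  x_3 = 7022501·98631040590001+422·341850·4801283933700 = 1385273162348638202501,  y_3 = 7022501·4801283933700+341850·98631040590001 = 67434042451384025550

7022501 341850
98631040590001 4801283933700
1385273162348638202501 67434042451384025550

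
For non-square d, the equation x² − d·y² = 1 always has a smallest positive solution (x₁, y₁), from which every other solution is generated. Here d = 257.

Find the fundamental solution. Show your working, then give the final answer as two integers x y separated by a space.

513 32

√257 = [16; 32, …], period ℓ=1 (odd) → k=1
i=0: a=16 ⇒ p=16, q=1
i=1: a=32 ⇒ p=513, q=32
fundamental: x₁=513, y₁=32  (since 263169 − 257·1024 = 1)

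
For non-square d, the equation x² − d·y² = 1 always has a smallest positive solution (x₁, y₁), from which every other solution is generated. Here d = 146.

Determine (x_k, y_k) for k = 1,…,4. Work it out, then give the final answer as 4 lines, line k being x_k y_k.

145 12
42049 3480
12194065 1009188
3536236801 292661040

√146 = [12; 12,24, …], period ℓ=2 (even) → k=1
i=0: a=12 ⇒ p=12, q=1
i=1: a=12 ⇒ p=145, q=12
(x₁, y₁) = (145, 12);  145² − 146·12² = 1 ✓
(145+12√146)^2 = 42049 + 3480√146
(145+12√146)^3 = 12194065 + 1009188√146
(145+12√146)^4 = 3536236801 + 292661040√146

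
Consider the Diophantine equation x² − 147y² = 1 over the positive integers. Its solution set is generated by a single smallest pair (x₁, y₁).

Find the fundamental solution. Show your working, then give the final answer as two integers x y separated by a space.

97 8

d=147: √d = [12; 8,24] (ℓ=2, even), read p_1/q_1
k=0  a_k=12  p_k/q_k = 12/1
k=1  a_k=8  p_k/q_k = 97/8
fundamental: x₁=97, y₁=8  (since 9409 − 147·64 = 1)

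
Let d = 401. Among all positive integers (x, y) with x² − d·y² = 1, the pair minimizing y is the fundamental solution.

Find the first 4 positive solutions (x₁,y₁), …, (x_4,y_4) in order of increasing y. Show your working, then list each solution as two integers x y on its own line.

√401 → a₀=20, period (40); ℓ=1 odd so k=1
k=0  a_k=20  p_k/q_k = 20/1
k=1  a_k=40  p_k/q_k = 801/40
(x₁, y₁) = (801, 40);  801² − 401·40² = 1 ✓
(x_2, y_2) = (801·801 + 401·40·40, 801·40 + 40·801) = (1283201, 64080)
(x_3, y_3) = (801·1283201 + 401·40·64080, 801·64080 + 40·1283201) = (2055687201, 102656120)
(x_4, y_4) = (801·2055687201 + 401·40·102656120, 801·102656120 + 40·2055687201) = (3293209612801, 164455040160)

801 40
1283201 64080
2055687201 102656120
3293209612801 164455040160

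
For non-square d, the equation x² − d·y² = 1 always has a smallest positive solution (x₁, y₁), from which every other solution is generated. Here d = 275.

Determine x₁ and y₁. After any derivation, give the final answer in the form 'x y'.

199 12

d=275: √d = [16; 1,1,2,1,1,32] (ℓ=6, even), read p_5/q_5
step 0: (16, 1)  from 16·(1,0) + (0,1)
…
step 2: (33, 2)  from 1·(17,1) + (16,1)
step 3: (83, 5)  from 2·(33,2) + (17,1)
step 4: (116, 7)  from 1·(83,5) + (33,2)
step 5: (199, 12)  from 1·(116,7) + (83,5)
(x₁, y₁) = (199, 12);  199² − 275·12² = 1 ✓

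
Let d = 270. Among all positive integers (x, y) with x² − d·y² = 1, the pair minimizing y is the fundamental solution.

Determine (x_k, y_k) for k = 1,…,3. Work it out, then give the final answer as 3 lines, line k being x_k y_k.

[16; 2,3,6,3,2,32] for √270; ℓ=6 ⇒ convergent index 5
k=0  a_k=16  p_k/q_k = 16/1
k=1  a_k=2  p_k/q_k = 33/2
k=2  a_k=3  p_k/q_k = 115/7
…
k=4  a_k=3  p_k/q_k = 2284/139
k=5  a_k=2  p_k/q_k = 5291/322
fundamental: x₁=5291, y₁=322  (since 27994681 − 270·103684 = 1)
(x_2, y_2) = (5291·5291 + 270·322·322, 5291·322 + 322·5291) = (55989361, 3407404)
(x_3, y_3) = (5291·55989361 + 270·322·3407404, 5291·3407404 + 322·55989361) = (592479412811, 36057148806)

5291 322
55989361 3407404
592479412811 36057148806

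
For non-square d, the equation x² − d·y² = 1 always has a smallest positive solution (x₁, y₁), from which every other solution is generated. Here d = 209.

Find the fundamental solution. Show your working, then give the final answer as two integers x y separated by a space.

46551 3220

[14; 2,5,3,2,3,5,2,28] for √209; ℓ=8 ⇒ convergent index 7
i=0: a=14 ⇒ p=14, q=1
…
i=2: a=5 ⇒ p=159, q=11
i=3: a=3 ⇒ p=506, q=35
…
i=5: a=3 ⇒ p=4019, q=278
i=6: a=5 ⇒ p=21266, q=1471
i=7: a=2 ⇒ p=46551, q=3220
→ (46551, 3220).  Check: 46551²=2166995601, 209·3220²=2166995600, difference 1.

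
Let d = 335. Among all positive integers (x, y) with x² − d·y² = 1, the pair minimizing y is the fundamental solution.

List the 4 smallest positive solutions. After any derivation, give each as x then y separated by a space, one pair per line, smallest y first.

604 33
729631 39864
881393644 48155679
1064722792321 58172020368

√335 → a₀=18, period (3,3,3,36); ℓ=4 even so k=3
i=0: a=18 ⇒ p=18, q=1
…
i=2: a=3 ⇒ p=183, q=10
i=3: a=3 ⇒ p=604, q=33
fundamental: x₁=604, y₁=33  (since 364816 − 335·1089 = 1)
(x_2, y_2) = (604·604 + 335·33·33, 604·33 + 33·604) = (729631, 39864)
(x_3, y_3) = (604·729631 + 335·33·39864, 604·39864 + 33·729631) = (881393644, 48155679)
(x_4, y_4) = (604·881393644 + 335·33·48155679, 604·48155679 + 33·881393644) = (1064722792321, 58172020368)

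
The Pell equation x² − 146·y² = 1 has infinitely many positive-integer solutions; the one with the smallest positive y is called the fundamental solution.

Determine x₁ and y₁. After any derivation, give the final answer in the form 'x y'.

145 12

[12; 12,24] for √146; ℓ=2 ⇒ convergent index 1
a_0=12:  p_0=12·1+0=12,  q_0=12·0+1=1
a_1=12:  p_1=12·12+1=145,  q_1=12·1+0=12
(x₁, y₁) = (145, 12);  145² − 146·12² = 1 ✓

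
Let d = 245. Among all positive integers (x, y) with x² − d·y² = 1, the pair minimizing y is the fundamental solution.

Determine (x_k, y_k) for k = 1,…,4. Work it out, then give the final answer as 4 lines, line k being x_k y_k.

√245 → a₀=15, period (1,1,1,7,6,7,1,1,1,30); ℓ=10 even so k=9
step 0: (15, 1)  from 15·(1,0) + (0,1)
…
step 3: (47, 3)  from 1·(31,2) + (16,1)
step 4: (360, 23)  from 7·(47,3) + (31,2)
step 5: (2207, 141)  from 6·(360,23) + (47,3)
step 6: (15809, 1010)  from 7·(2207,141) + (360,23)
…
step 8: (33825, 2161)  from 1·(18016,1151) + (15809,1010)
step 9: (51841, 3312)  from 1·(33825,2161) + (18016,1151)
fundamental: x₁=51841, y₁=3312  (since 2687489281 − 245·10969344 = 1)
(x_2, y_2) = (51841·51841 + 245·3312·3312, 51841·3312 + 3312·51841) = (5374978561, 343394784)
(x_3, y_3) = (51841·5374978561 + 245·3312·343394784, 51841·343394784 + 3312·5374978561) = (557288527109761, 35603857991376)
(x_4, y_4) = (51841·557288527109761 + 245·3312·35603857991376, 51841·35603857991376 + 3312·557288527109761) = (57780789062419261441, 3691479203918451648)

51841 3312
5374978561 343394784
557288527109761 35603857991376
57780789062419261441 3691479203918451648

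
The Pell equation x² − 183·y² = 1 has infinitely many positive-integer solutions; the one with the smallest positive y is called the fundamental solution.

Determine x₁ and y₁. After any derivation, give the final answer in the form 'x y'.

√183 = [13; 1,1,8,1,1,26, …], period ℓ=6 (even) → k=5
i=0: a=13 ⇒ p=13, q=1
…
i=4: a=1 ⇒ p=257, q=19
i=5: a=1 ⇒ p=487, q=36
→ (487, 36).  Check: 487²=237169, 183·36²=237168, difference 1.

487 36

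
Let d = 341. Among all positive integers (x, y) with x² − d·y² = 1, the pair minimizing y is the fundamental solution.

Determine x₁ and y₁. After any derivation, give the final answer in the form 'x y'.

10626551 575460

[18; 2,6,1,8,2,…,6,2,36] for √341; ℓ=14 ⇒ convergent index 13
a_0=18:  p_0=18·1+0=18,  q_0=18·0+1=1
…
a_6=1:  p_6=1·5189+2456=7645,  q_6=1·281+133=414
…
a_12=6:  p_12=6·718667+641940=4953942,  q_12=6·38918+34763=268271
a_13=2:  p_13=2·4953942+718667=10626551,  q_13=2·268271+38918=575460
→ (10626551, 575460).  Check: 10626551²=112923586155601, 341·575460²=112923586155600, difference 1.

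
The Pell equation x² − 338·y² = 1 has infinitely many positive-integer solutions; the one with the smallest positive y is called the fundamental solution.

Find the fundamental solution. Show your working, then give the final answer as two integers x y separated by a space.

114243 6214

d=338: √d = [18; 2,1,1,2,36] (ℓ=5, odd), read p_9/q_9
k=0  a_k=18  p_k/q_k = 18/1
k=1  a_k=2  p_k/q_k = 37/2
…
k=3  a_k=1  p_k/q_k = 92/5
…
k=7  a_k=1  p_k/q_k = 26327/1432
k=8  a_k=1  p_k/q_k = 43958/2391
k=9  a_k=2  p_k/q_k = 114243/6214
fundamental: x₁=114243, y₁=6214  (since 13051463049 − 338·38613796 = 1)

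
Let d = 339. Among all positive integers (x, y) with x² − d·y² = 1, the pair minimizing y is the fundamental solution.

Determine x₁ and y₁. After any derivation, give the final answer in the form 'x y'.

97970 5321

√339 → a₀=18, period (2,2,2,1,17,1,2,2,2,36); ℓ=10 even so k=9
step 0: (18, 1)  from 18·(1,0) + (0,1)
…
step 2: (92, 5)  from 2·(37,2) + (18,1)
…
step 4: (313, 17)  from 1·(221,12) + (92,5)
step 5: (5542, 301)  from 17·(313,17) + (221,12)
…
step 7: (17252, 937)  from 2·(5855,318) + (5542,301)
step 8: (40359, 2192)  from 2·(17252,937) + (5855,318)
step 9: (97970, 5321)  from 2·(40359,2192) + (17252,937)
→ (97970, 5321).  Check: 97970²=9598120900, 339·5321²=9598120899, difference 1.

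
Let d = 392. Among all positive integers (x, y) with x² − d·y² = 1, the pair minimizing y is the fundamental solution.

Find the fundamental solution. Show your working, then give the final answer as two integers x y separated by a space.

[19; 1,3,1,38] for √392; ℓ=4 ⇒ convergent index 3
a_0=19:  p_0=19·1+0=19,  q_0=19·0+1=1
…
a_2=3:  p_2=3·20+19=79,  q_2=3·1+1=4
a_3=1:  p_3=1·79+20=99,  q_3=1·4+1=5
(x₁, y₁) = (99, 5);  99² − 392·5² = 1 ✓

99 5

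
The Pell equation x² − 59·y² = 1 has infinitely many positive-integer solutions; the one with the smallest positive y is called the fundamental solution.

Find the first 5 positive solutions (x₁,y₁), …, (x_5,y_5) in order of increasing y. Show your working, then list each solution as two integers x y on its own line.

√59 → a₀=7, period (1,2,7,2,1,14); ℓ=6 even so k=5
k=0  a_k=7  p_k/q_k = 7/1
…
k=3  a_k=7  p_k/q_k = 169/22
k=4  a_k=2  p_k/q_k = 361/47
k=5  a_k=1  p_k/q_k = 530/69
→ (530, 69).  Check: 530²=280900, 59·69²=280899, difference 1.
(530+69√59)^2 = 561799 + 73140√59
(530+69√59)^3 = 595506410 + 77528331√59
(530+69√59)^4 = 631236232801 + 82179957720√59
(530+69√59)^5 = 669109811262650 + 87110677654869√59

530 69
561799 73140
595506410 77528331
631236232801 82179957720
669109811262650 87110677654869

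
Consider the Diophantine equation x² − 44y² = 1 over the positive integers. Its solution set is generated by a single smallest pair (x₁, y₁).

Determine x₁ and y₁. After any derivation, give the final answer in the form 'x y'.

√44 → a₀=6, period (1,1,1,2,1,1,1,12); ℓ=8 even so k=7
i=0: a=6 ⇒ p=6, q=1
…
i=3: a=1 ⇒ p=20, q=3
i=4: a=2 ⇒ p=53, q=8
…
i=6: a=1 ⇒ p=126, q=19
i=7: a=1 ⇒ p=199, q=30
fundamental: x₁=199, y₁=30  (since 39601 − 44·900 = 1)

199 30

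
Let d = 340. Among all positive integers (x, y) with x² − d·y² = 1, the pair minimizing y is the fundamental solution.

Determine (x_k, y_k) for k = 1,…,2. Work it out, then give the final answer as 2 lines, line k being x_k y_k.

285769 15498
163327842721 8857695924

√340 → a₀=18, period (2,3,1,1,1,…,3,2,36); ℓ=14 even so k=13
k=0  a_k=18  p_k/q_k = 18/1
k=1  a_k=2  p_k/q_k = 37/2
…
k=5  a_k=1  p_k/q_k = 461/25
k=6  a_k=1  p_k/q_k = 756/41
k=7  a_k=8  p_k/q_k = 6509/353
…
k=10  a_k=1  p_k/q_k = 21039/1141
…
k=12  a_k=3  p_k/q_k = 125478/6805
k=13  a_k=2  p_k/q_k = 285769/15498
fundamental: x₁=285769, y₁=15498  (since 81663921361 − 340·240188004 = 1)
k=2:  x_2 = 285769·285769+340·15498·15498 = 163327842721,  y_2 = 285769·15498+15498·285769 = 8857695924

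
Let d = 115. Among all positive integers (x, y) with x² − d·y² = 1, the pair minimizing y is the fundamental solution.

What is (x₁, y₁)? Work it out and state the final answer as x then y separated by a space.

d=115: √d = [10; 1,2,1,1,1,1,1,2,1,20] (ℓ=10, even), read p_9/q_9
k=0  a_k=10  p_k/q_k = 10/1
…
k=3  a_k=1  p_k/q_k = 43/4
…
k=7  a_k=1  p_k/q_k = 311/29
k=8  a_k=2  p_k/q_k = 815/76
k=9  a_k=1  p_k/q_k = 1126/105
(x₁, y₁) = (1126, 105);  1126² − 115·105² = 1 ✓

1126 105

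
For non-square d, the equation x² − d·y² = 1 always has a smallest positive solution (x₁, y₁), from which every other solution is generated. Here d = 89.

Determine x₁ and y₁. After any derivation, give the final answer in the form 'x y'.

500001 53000

√89 → a₀=9, period (2,3,3,2,18); ℓ=5 odd so k=9
i=0: a=9 ⇒ p=9, q=1
…
i=2: a=3 ⇒ p=66, q=7
i=3: a=3 ⇒ p=217, q=23
i=4: a=2 ⇒ p=500, q=53
i=5: a=18 ⇒ p=9217, q=977
i=6: a=2 ⇒ p=18934, q=2007
…
i=8: a=3 ⇒ p=216991, q=23001
i=9: a=2 ⇒ p=500001, q=53000
→ (500001, 53000).  Check: 500001²=250001000001, 89·53000²=250001000000, difference 1.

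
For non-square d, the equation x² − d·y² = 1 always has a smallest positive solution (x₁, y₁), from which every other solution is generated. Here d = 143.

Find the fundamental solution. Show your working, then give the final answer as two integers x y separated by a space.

√143 → a₀=11, period (1,22); ℓ=2 even so k=1
k=0  a_k=11  p_k/q_k = 11/1
k=1  a_k=1  p_k/q_k = 12/1
(x₁, y₁) = (12, 1);  12² − 143·1² = 1 ✓

12 1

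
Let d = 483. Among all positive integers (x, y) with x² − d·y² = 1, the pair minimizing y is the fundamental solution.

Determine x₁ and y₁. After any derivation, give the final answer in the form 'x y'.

22 1

d=483: √d = [21; 1,42] (ℓ=2, even), read p_1/q_1
step 0: (21, 1)  from 21·(1,0) + (0,1)
step 1: (22, 1)  from 1·(21,1) + (1,0)
→ (22, 1).  Check: 22²=484, 483·1²=483, difference 1.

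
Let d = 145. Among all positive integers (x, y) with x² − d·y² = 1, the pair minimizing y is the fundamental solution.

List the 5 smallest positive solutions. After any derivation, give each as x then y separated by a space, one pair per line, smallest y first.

d=145: √d = [12; 24] (ℓ=1, odd), read p_1/q_1
step 0: (12, 1)  from 12·(1,0) + (0,1)
step 1: (289, 24)  from 24·(12,1) + (1,0)
(x₁, y₁) = (289, 24);  289² − 145·24² = 1 ✓
(x_2, y_2) = (289·289 + 145·24·24, 289·24 + 24·289) = (167041, 13872)
(x_3, y_3) = (289·167041 + 145·24·13872, 289·13872 + 24·167041) = (96549409, 8017992)
(x_4, y_4) = (289·96549409 + 145·24·8017992, 289·8017992 + 24·96549409) = (55805391361, 4634385504)
(x_5, y_5) = (289·55805391361 + 145·24·4634385504, 289·4634385504 + 24·55805391361) = (32255419657249, 2678666803320)

289 24
167041 13872
96549409 8017992
55805391361 4634385504
32255419657249 2678666803320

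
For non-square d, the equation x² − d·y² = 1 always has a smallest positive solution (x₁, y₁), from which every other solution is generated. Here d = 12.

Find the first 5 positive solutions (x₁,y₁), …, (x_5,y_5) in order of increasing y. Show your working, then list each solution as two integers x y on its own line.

7 2
97 28
1351 390
18817 5432
262087 75658

d=12: √d = [3; 2,6] (ℓ=2, even), read p_1/q_1
k=0  a_k=3  p_k/q_k = 3/1
k=1  a_k=2  p_k/q_k = 7/2
(x₁, y₁) = (7, 2);  7² − 12·2² = 1 ✓
n=2: (7,2)∘(7,2) = (7·7+12·2·2, 7·2+2·7) = (97,28)
n=3: (97,28)∘(7,2) = (7·97+12·2·28, 7·28+2·97) = (1351,390)
n=4: (1351,390)∘(7,2) = (7·1351+12·2·390, 7·390+2·1351) = (18817,5432)
n=5: (18817,5432)∘(7,2) = (7·18817+12·2·5432, 7·5432+2·18817) = (262087,75658)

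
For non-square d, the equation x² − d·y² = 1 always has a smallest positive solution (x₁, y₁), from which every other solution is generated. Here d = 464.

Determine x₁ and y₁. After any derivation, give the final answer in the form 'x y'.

d=464: √d = [21; 1,1,5,1,1,1,5,1,1,42] (ℓ=10, even), read p_9/q_9
k=0  a_k=21  p_k/q_k = 21/1
…
k=2  a_k=1  p_k/q_k = 43/2
k=3  a_k=5  p_k/q_k = 237/11
k=4  a_k=1  p_k/q_k = 280/13
…
k=6  a_k=1  p_k/q_k = 797/37
…
k=8  a_k=1  p_k/q_k = 5299/246
k=9  a_k=1  p_k/q_k = 9801/455
(x₁, y₁) = (9801, 455);  9801² − 464·455² = 1 ✓

9801 455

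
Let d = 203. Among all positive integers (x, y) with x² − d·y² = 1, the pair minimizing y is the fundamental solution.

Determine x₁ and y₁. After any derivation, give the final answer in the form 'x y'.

[14; 4,28] for √203; ℓ=2 ⇒ convergent index 1
i=0: a=14 ⇒ p=14, q=1
i=1: a=4 ⇒ p=57, q=4
→ (57, 4).  Check: 57²=3249, 203·4²=3248, difference 1.

57 4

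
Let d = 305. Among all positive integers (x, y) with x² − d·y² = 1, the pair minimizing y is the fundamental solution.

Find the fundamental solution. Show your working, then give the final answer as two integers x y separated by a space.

489 28

√305 → a₀=17, period (2,6,2,34); ℓ=4 even so k=3
a_0=17:  p_0=17·1+0=17,  q_0=17·0+1=1
…
a_2=6:  p_2=6·35+17=227,  q_2=6·2+1=13
a_3=2:  p_3=2·227+35=489,  q_3=2·13+2=28
→ (489, 28).  Check: 489²=239121, 305·28²=239120, difference 1.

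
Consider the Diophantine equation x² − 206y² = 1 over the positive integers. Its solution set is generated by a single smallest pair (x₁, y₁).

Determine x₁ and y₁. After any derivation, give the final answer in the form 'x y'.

59535 4148

[14; 2,1,5,14,5,1,2,28] for √206; ℓ=8 ⇒ convergent index 7
a_0=14:  p_0=14·1+0=14,  q_0=14·0+1=1
…
a_4=14:  p_4=14·244+43=3459,  q_4=14·17+3=241
…
a_6=1:  p_6=1·17539+3459=20998,  q_6=1·1222+241=1463
a_7=2:  p_7=2·20998+17539=59535,  q_7=2·1463+1222=4148
→ (59535, 4148).  Check: 59535²=3544416225, 206·4148²=3544416224, difference 1.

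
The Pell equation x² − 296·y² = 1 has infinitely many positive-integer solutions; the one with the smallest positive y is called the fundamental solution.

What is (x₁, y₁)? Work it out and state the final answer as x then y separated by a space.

√296 → a₀=17, period (4,1,7,1,4,34); ℓ=6 even so k=5
a_0=17:  p_0=17·1+0=17,  q_0=17·0+1=1
a_1=4:  p_1=4·17+1=69,  q_1=4·1+0=4
a_2=1:  p_2=1·69+17=86,  q_2=1·4+1=5
a_3=7:  p_3=7·86+69=671,  q_3=7·5+4=39
a_4=1:  p_4=1·671+86=757,  q_4=1·39+5=44
a_5=4:  p_5=4·757+671=3699,  q_5=4·44+39=215
(x₁, y₁) = (3699, 215);  3699² − 296·215² = 1 ✓

3699 215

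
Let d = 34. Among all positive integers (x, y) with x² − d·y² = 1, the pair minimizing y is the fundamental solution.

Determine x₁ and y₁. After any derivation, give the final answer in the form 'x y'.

[5; 1,4,1,10] for √34; ℓ=4 ⇒ convergent index 3
a_0=5:  p_0=5·1+0=5,  q_0=5·0+1=1
…
a_2=4:  p_2=4·6+5=29,  q_2=4·1+1=5
a_3=1:  p_3=1·29+6=35,  q_3=1·5+1=6
fundamental: x₁=35, y₁=6  (since 1225 − 34·36 = 1)

35 6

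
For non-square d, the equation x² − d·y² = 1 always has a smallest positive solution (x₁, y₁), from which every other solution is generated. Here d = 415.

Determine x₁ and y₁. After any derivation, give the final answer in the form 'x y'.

√415 → a₀=20, period (2,1,2,4,6,…,1,2,40); ℓ=16 even so k=15
step 0: (20, 1)  from 20·(1,0) + (0,1)
…
step 3: (163, 8)  from 2·(61,3) + (41,2)
step 4: (713, 35)  from 4·(163,8) + (61,3)
…
step 6: (5154, 253)  from 1·(4441,218) + (713,35)
step 7: (9595, 471)  from 1·(5154,253) + (4441,218)
…
step 9: (43534, 2137)  from 1·(33939,1666) + (9595,471)
…
step 11: (508372, 24955)  from 6·(77473,3803) + (43534,2137)
…
step 14: (6841255, 335824)  from 1·(4730294,232201) + (2110961,103623)
step 15: (18412804, 903849)  from 2·(6841255,335824) + (4730294,232201)
fundamental: x₁=18412804, y₁=903849  (since 339031351142416 − 415·816943014801 = 1)

18412804 903849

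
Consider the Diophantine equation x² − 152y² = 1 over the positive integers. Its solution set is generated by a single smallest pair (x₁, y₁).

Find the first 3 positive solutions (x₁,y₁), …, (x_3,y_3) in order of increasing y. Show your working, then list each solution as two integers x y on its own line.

37 3
2737 222
202501 16425

[12; 3,24] for √152; ℓ=2 ⇒ convergent index 1
i=0: a=12 ⇒ p=12, q=1
i=1: a=3 ⇒ p=37, q=3
(x₁, y₁) = (37, 3);  37² − 152·3² = 1 ✓
(x_2, y_2) = (37·37 + 152·3·3, 37·3 + 3·37) = (2737, 222)
(x_3, y_3) = (37·2737 + 152·3·222, 37·222 + 3·2737) = (202501, 16425)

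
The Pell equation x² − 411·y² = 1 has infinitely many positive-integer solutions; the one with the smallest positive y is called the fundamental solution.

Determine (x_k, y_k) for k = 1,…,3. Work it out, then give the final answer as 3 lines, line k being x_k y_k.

√411 → a₀=20, period (3,1,1,1,19,1,1,1,3,40); ℓ=10 even so k=9
a_0=20:  p_0=20·1+0=20,  q_0=20·0+1=1
a_1=3:  p_1=3·20+1=61,  q_1=3·1+0=3
a_2=1:  p_2=1·61+20=81,  q_2=1·3+1=4
a_3=1:  p_3=1·81+61=142,  q_3=1·4+3=7
a_4=1:  p_4=1·142+81=223,  q_4=1·7+4=11
a_5=19:  p_5=19·223+142=4379,  q_5=19·11+7=216
…
a_7=1:  p_7=1·4602+4379=8981,  q_7=1·227+216=443
a_8=1:  p_8=1·8981+4602=13583,  q_8=1·443+227=670
a_9=3:  p_9=3·13583+8981=49730,  q_9=3·670+443=2453
(x₁, y₁) = (49730, 2453);  49730² − 411·2453² = 1 ✓
(x_2, y_2) = (49730·49730 + 411·2453·2453, 49730·2453 + 2453·49730) = (4946145799, 243975380)
(x_3, y_3) = (49730·4946145799 + 411·2453·243975380, 49730·243975380 + 2453·4946145799) = (491943661118810, 24265791292347)

49730 2453
4946145799 243975380
491943661118810 24265791292347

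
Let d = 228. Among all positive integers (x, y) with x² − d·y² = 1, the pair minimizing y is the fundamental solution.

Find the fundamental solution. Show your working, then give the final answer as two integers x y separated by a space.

151 10

[15; 10,30] for √228; ℓ=2 ⇒ convergent index 1
a_0=15:  p_0=15·1+0=15,  q_0=15·0+1=1
a_1=10:  p_1=10·15+1=151,  q_1=10·1+0=10
→ (151, 10).  Check: 151²=22801, 228·10²=22800, difference 1.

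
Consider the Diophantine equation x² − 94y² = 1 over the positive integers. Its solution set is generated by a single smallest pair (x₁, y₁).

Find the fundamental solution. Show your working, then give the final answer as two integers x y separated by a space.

2143295 221064

√94 → a₀=9, period (1,2,3,1,1,…,2,1,18); ℓ=16 even so k=15
step 0: (9, 1)  from 9·(1,0) + (0,1)
step 1: (10, 1)  from 1·(9,1) + (1,0)
step 2: (29, 3)  from 2·(10,1) + (9,1)
step 3: (97, 10)  from 3·(29,3) + (10,1)
step 4: (126, 13)  from 1·(97,10) + (29,3)
step 5: (223, 23)  from 1·(126,13) + (97,10)
step 6: (1241, 128)  from 5·(223,23) + (126,13)
step 7: (1464, 151)  from 1·(1241,128) + (223,23)
step 8: (12953, 1336)  from 8·(1464,151) + (1241,128)
…
step 10: (85038, 8771)  from 5·(14417,1487) + (12953,1336)
step 11: (99455, 10258)  from 1·(85038,8771) + (14417,1487)
step 12: (184493, 19029)  from 1·(99455,10258) + (85038,8771)
…
step 14: (1490361, 153719)  from 2·(652934,67345) + (184493,19029)
step 15: (2143295, 221064)  from 1·(1490361,153719) + (652934,67345)
(x₁, y₁) = (2143295, 221064);  2143295² − 94·221064² = 1 ✓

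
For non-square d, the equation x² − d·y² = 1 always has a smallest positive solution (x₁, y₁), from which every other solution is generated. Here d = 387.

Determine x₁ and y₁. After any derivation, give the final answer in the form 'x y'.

3482 177

[19; 1,2,19,2,1,38] for √387; ℓ=6 ⇒ convergent index 5
i=0: a=19 ⇒ p=19, q=1
i=1: a=1 ⇒ p=20, q=1
…
i=4: a=2 ⇒ p=2341, q=119
i=5: a=1 ⇒ p=3482, q=177
(x₁, y₁) = (3482, 177);  3482² − 387·177² = 1 ✓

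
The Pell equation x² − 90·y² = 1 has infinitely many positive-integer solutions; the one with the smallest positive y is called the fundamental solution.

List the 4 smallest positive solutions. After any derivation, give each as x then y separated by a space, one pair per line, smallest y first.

√90 → a₀=9, period (2,18); ℓ=2 even so k=1
step 0: (9, 1)  from 9·(1,0) + (0,1)
step 1: (19, 2)  from 2·(9,1) + (1,0)
→ (19, 2).  Check: 19²=361, 90·2²=360, difference 1.
n=2: (19,2)∘(19,2) = (19·19+90·2·2, 19·2+2·19) = (721,76)
n=3: (721,76)∘(19,2) = (19·721+90·2·76, 19·76+2·721) = (27379,2886)
n=4: (27379,2886)∘(19,2) = (19·27379+90·2·2886, 19·2886+2·27379) = (1039681,109592)

19 2
721 76
27379 2886
1039681 109592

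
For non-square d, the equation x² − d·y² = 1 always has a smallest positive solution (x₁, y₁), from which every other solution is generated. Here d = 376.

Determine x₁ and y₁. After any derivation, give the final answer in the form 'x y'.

2143295 110532

[19; 2,1,1,3,1,…,1,2,38] for √376; ℓ=16 ⇒ convergent index 15
step 0: (19, 1)  from 19·(1,0) + (0,1)
…
step 4: (349, 18)  from 3·(97,5) + (58,3)
step 5: (446, 23)  from 1·(349,18) + (97,5)
step 6: (1241, 64)  from 2·(446,23) + (349,18)
step 7: (2928, 151)  from 2·(1241,64) + (446,23)
step 8: (12953, 668)  from 4·(2928,151) + (1241,64)
…
step 10: (70621, 3642)  from 2·(28834,1487) + (12953,668)
step 11: (99455, 5129)  from 1·(70621,3642) + (28834,1487)
…
step 13: (468441, 24158)  from 1·(368986,19029) + (99455,5129)
step 14: (837427, 43187)  from 1·(468441,24158) + (368986,19029)
step 15: (2143295, 110532)  from 2·(837427,43187) + (468441,24158)
→ (2143295, 110532).  Check: 2143295²=4593713457025, 376·110532²=4593713457024, difference 1.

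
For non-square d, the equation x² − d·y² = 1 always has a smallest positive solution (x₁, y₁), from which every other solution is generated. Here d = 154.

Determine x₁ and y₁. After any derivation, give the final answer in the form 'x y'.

21295 1716

d=154: √d = [12; 2,2,3,1,2,1,3,2,2,24] (ℓ=10, even), read p_9/q_9
a_0=12:  p_0=12·1+0=12,  q_0=12·0+1=1
a_1=2:  p_1=2·12+1=25,  q_1=2·1+0=2
a_2=2:  p_2=2·25+12=62,  q_2=2·2+1=5
a_3=3:  p_3=3·62+25=211,  q_3=3·5+2=17
a_4=1:  p_4=1·211+62=273,  q_4=1·17+5=22
a_5=2:  p_5=2·273+211=757,  q_5=2·22+17=61
a_6=1:  p_6=1·757+273=1030,  q_6=1·61+22=83
a_7=3:  p_7=3·1030+757=3847,  q_7=3·83+61=310
a_8=2:  p_8=2·3847+1030=8724,  q_8=2·310+83=703
a_9=2:  p_9=2·8724+3847=21295,  q_9=2·703+310=1716
fundamental: x₁=21295, y₁=1716  (since 453477025 − 154·2944656 = 1)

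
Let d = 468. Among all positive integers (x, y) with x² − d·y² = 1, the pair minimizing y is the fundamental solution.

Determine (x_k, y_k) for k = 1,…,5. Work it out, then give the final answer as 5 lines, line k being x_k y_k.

√468 = [21; 1,1,1,2,1,1,1,42, …], period ℓ=8 (even) → k=7
a_0=21:  p_0=21·1+0=21,  q_0=21·0+1=1
a_1=1:  p_1=1·21+1=22,  q_1=1·1+0=1
a_2=1:  p_2=1·22+21=43,  q_2=1·1+1=2
a_3=1:  p_3=1·43+22=65,  q_3=1·2+1=3
a_4=2:  p_4=2·65+43=173,  q_4=2·3+2=8
a_5=1:  p_5=1·173+65=238,  q_5=1·8+3=11
a_6=1:  p_6=1·238+173=411,  q_6=1·11+8=19
a_7=1:  p_7=1·411+238=649,  q_7=1·19+11=30
fundamental: x₁=649, y₁=30  (since 421201 − 468·900 = 1)
(649+30√468)^2 = 842401 + 38940√468
(649+30√468)^3 = 1093435849 + 50544090√468
(649+30√468)^4 = 1419278889601 + 65606189880√468
(649+30√468)^5 = 1842222905266249 + 85156783920150√468

649 30
842401 38940
1093435849 50544090
1419278889601 65606189880
1842222905266249 85156783920150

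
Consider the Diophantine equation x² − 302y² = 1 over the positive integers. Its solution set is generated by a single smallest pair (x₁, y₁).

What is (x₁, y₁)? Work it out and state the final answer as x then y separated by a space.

√302 = [17; 2,1,1,1,4,…,1,2,34, …], period ℓ=16 (even) → k=15
k=0  a_k=17  p_k/q_k = 17/1
…
k=5  a_k=4  p_k/q_k = 643/37
…
k=7  a_k=1  p_k/q_k = 2068/119
…
k=9  a_k=1  p_k/q_k = 36581/2105
k=10  a_k=2  p_k/q_k = 107675/6196
k=11  a_k=4  p_k/q_k = 467281/26889
k=12  a_k=1  p_k/q_k = 574956/33085
k=13  a_k=1  p_k/q_k = 1042237/59974
k=14  a_k=1  p_k/q_k = 1617193/93059
k=15  a_k=2  p_k/q_k = 4276623/246092
(x₁, y₁) = (4276623, 246092);  4276623² − 302·246092² = 1 ✓

4276623 246092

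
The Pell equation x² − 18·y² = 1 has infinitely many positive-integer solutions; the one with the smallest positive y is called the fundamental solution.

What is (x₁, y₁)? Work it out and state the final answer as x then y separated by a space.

17 4

√18 → a₀=4, period (4,8); ℓ=2 even so k=1
i=0: a=4 ⇒ p=4, q=1
i=1: a=4 ⇒ p=17, q=4
→ (17, 4).  Check: 17²=289, 18·4²=288, difference 1.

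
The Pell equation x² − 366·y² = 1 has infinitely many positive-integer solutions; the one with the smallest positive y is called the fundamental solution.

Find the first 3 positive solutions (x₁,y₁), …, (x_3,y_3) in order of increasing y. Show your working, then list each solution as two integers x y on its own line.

907925 47458
1648655611249 86176609300
2993711291685588725 156483795997357542

√366 → a₀=19, period (7,1,1,1,2,12,2,1,1,1,7,38); ℓ=12 even so k=11
a_0=19:  p_0=19·1+0=19,  q_0=19·0+1=1
a_1=7:  p_1=7·19+1=134,  q_1=7·1+0=7
…
a_7=2:  p_7=2·14444+1167=30055,  q_7=2·755+61=1571
…
a_10=1:  p_10=1·74554+44499=119053,  q_10=1·3897+2326=6223
a_11=7:  p_11=7·119053+74554=907925,  q_11=7·6223+3897=47458
→ (907925, 47458).  Check: 907925²=824327805625, 366·47458²=824327805624, difference 1.
n=2: (907925,47458)∘(907925,47458) = (907925·907925+366·47458·47458, 907925·47458+47458·907925) = (1648655611249,86176609300)
n=3: (1648655611249,86176609300)∘(907925,47458) = (907925·1648655611249+366·47458·86176609300, 907925·86176609300+47458·1648655611249) = (2993711291685588725,156483795997357542)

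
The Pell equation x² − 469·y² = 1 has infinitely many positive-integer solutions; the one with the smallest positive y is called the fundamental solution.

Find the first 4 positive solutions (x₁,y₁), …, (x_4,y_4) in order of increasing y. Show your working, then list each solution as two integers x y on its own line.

[21; 1,1,1,10,6,10,1,1,1,42] for √469; ℓ=10 ⇒ convergent index 9
k=0  a_k=21  p_k/q_k = 21/1
k=1  a_k=1  p_k/q_k = 22/1
k=2  a_k=1  p_k/q_k = 43/2
…
k=4  a_k=10  p_k/q_k = 693/32
…
k=6  a_k=10  p_k/q_k = 42923/1982
k=7  a_k=1  p_k/q_k = 47146/2177
k=8  a_k=1  p_k/q_k = 90069/4159
k=9  a_k=1  p_k/q_k = 137215/6336
fundamental: x₁=137215, y₁=6336  (since 18827956225 − 469·40144896 = 1)
n=2: (137215,6336)∘(137215,6336) = (137215·137215+469·6336·6336, 137215·6336+6336·137215) = (37655912449,1738788480)
n=3: (37655912449,1738788480)∘(137215,6336) = (137215·37655912449+469·6336·1738788480, 137215·1738788480+6336·37655912449) = (10333912053241855,477175722560064)
n=4: (10333912053241855,477175722560064)∘(137215,6336) = (137215·10333912053241855+469·6336·477175722560064, 137215·477175722560064+6336·10333912053241855) = (2835935484733506355201,130951333540419575040)

137215 6336
37655912449 1738788480
10333912053241855 477175722560064
2835935484733506355201 130951333540419575040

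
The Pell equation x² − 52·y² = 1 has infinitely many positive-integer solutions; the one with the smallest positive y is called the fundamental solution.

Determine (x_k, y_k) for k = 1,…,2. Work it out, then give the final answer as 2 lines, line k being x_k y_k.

649 90
842401 116820

[7; 4,1,2,1,4,14] for √52; ℓ=6 ⇒ convergent index 5
step 0: (7, 1)  from 7·(1,0) + (0,1)
step 1: (29, 4)  from 4·(7,1) + (1,0)
…
step 3: (101, 14)  from 2·(36,5) + (29,4)
step 4: (137, 19)  from 1·(101,14) + (36,5)
step 5: (649, 90)  from 4·(137,19) + (101,14)
(x₁, y₁) = (649, 90);  649² − 52·90² = 1 ✓
k=2:  x_2 = 649·649+52·90·90 = 842401,  y_2 = 649·90+90·649 = 116820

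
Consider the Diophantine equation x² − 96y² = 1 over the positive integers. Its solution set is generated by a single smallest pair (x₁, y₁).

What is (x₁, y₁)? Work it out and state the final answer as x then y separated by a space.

[9; 1,3,1,18] for √96; ℓ=4 ⇒ convergent index 3
k=0  a_k=9  p_k/q_k = 9/1
k=1  a_k=1  p_k/q_k = 10/1
k=2  a_k=3  p_k/q_k = 39/4
k=3  a_k=1  p_k/q_k = 49/5
(x₁, y₁) = (49, 5);  49² − 96·5² = 1 ✓

49 5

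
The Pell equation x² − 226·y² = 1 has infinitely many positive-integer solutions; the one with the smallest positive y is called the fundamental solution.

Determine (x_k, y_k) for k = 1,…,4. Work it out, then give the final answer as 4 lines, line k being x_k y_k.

451 30
406801 27060
366934051 24408090
330974107201 22016070120

√226 → a₀=15, period (30); ℓ=1 odd so k=1
k=0  a_k=15  p_k/q_k = 15/1
k=1  a_k=30  p_k/q_k = 451/30
(x₁, y₁) = (451, 30);  451² − 226·30² = 1 ✓
(451+30√226)^2 = 406801 + 27060√226
(451+30√226)^3 = 366934051 + 24408090√226
(451+30√226)^4 = 330974107201 + 22016070120√226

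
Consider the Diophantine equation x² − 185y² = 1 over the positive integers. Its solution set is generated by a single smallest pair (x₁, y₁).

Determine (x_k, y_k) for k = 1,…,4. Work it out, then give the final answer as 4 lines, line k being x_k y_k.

9249 680
171088001 12578640
3164785833249 232679682040
58542208172352001 4304108745797280

√185 → a₀=13, period (1,1,1,1,26); ℓ=5 odd so k=9
k=0  a_k=13  p_k/q_k = 13/1
…
k=4  a_k=1  p_k/q_k = 68/5
…
k=7  a_k=1  p_k/q_k = 3686/271
k=8  a_k=1  p_k/q_k = 5563/409
k=9  a_k=1  p_k/q_k = 9249/680
→ (9249, 680).  Check: 9249²=85544001, 185·680²=85544000, difference 1.
(x_2, y_2) = (9249·9249 + 185·680·680, 9249·680 + 680·9249) = (171088001, 12578640)
(x_3, y_3) = (9249·171088001 + 185·680·12578640, 9249·12578640 + 680·171088001) = (3164785833249, 232679682040)
(x_4, y_4) = (9249·3164785833249 + 185·680·232679682040, 9249·232679682040 + 680·3164785833249) = (58542208172352001, 4304108745797280)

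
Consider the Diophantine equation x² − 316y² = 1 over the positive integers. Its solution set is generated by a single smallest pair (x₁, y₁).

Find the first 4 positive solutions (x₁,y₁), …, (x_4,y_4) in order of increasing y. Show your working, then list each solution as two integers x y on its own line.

√316 = [17; 1,3,2,8,2,3,1,34, …], period ℓ=8 (even) → k=7
i=0: a=17 ⇒ p=17, q=1
…
i=2: a=3 ⇒ p=71, q=4
…
i=6: a=3 ⇒ p=9937, q=559
i=7: a=1 ⇒ p=12799, q=720
(x₁, y₁) = (12799, 720);  12799² − 316·720² = 1 ✓
k=2:  x_2 = 12799·12799+316·720·720 = 327628801,  y_2 = 12799·720+720·12799 = 18430560
k=3:  x_3 = 12799·327628801+316·720·18430560 = 8386642035199,  y_3 = 12799·18430560+720·327628801 = 471785474160
k=4:  x_4 = 12799·8386642035199+316·720·471785474160 = 214681262489395201,  y_4 = 12799·471785474160+720·8386642035199 = 12076764549117120

12799 720
327628801 18430560
8386642035199 471785474160
214681262489395201 12076764549117120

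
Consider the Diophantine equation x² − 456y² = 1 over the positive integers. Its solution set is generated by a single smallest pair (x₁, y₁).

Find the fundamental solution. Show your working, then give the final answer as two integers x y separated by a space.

√456 = [21; 2,1,4,1,2,42, …], period ℓ=6 (even) → k=5
k=0  a_k=21  p_k/q_k = 21/1
…
k=3  a_k=4  p_k/q_k = 299/14
k=4  a_k=1  p_k/q_k = 363/17
k=5  a_k=2  p_k/q_k = 1025/48
(x₁, y₁) = (1025, 48);  1025² − 456·48² = 1 ✓

1025 48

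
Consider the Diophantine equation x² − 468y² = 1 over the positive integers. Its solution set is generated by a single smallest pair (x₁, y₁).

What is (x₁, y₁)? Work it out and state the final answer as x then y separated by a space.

√468 → a₀=21, period (1,1,1,2,1,1,1,42); ℓ=8 even so k=7
a_0=21:  p_0=21·1+0=21,  q_0=21·0+1=1
…
a_2=1:  p_2=1·22+21=43,  q_2=1·1+1=2
…
a_5=1:  p_5=1·173+65=238,  q_5=1·8+3=11
a_6=1:  p_6=1·238+173=411,  q_6=1·11+8=19
a_7=1:  p_7=1·411+238=649,  q_7=1·19+11=30
fundamental: x₁=649, y₁=30  (since 421201 − 468·900 = 1)

649 30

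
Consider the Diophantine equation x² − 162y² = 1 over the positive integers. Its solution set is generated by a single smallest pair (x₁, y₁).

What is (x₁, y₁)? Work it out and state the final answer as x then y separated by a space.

19601 1540

√162 → a₀=12, period (1,2,1,2,12,2,1,2,1,24); ℓ=10 even so k=9
k=0  a_k=12  p_k/q_k = 12/1
…
k=4  a_k=2  p_k/q_k = 140/11
…
k=6  a_k=2  p_k/q_k = 3602/283
…
k=8  a_k=2  p_k/q_k = 14268/1121
k=9  a_k=1  p_k/q_k = 19601/1540
→ (19601, 1540).  Check: 19601²=384199201, 162·1540²=384199200, difference 1.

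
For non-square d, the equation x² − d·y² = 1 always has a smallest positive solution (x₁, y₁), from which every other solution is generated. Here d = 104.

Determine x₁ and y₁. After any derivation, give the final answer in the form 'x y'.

[10; 5,20] for √104; ℓ=2 ⇒ convergent index 1
i=0: a=10 ⇒ p=10, q=1
i=1: a=5 ⇒ p=51, q=5
→ (51, 5).  Check: 51²=2601, 104·5²=2600, difference 1.

51 5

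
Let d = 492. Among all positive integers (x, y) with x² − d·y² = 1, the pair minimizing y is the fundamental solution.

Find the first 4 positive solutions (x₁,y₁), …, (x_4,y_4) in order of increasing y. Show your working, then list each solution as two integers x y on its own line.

d=492: √d = [22; 5,1,1,10,1,1,5,44] (ℓ=8, even), read p_7/q_7
k=0  a_k=22  p_k/q_k = 22/1
…
k=4  a_k=10  p_k/q_k = 2573/116
…
k=6  a_k=1  p_k/q_k = 5390/243
k=7  a_k=5  p_k/q_k = 29767/1342
(x₁, y₁) = (29767, 1342);  29767² − 492·1342² = 1 ✓
(29767+1342√492)^2 = 1772148577 + 79894628√492
(29767+1342√492)^3 = 105503093353351 + 4756446782010√492
(29767+1342√492)^4 = 6281021157926249857 + 283170302640288712√492

29767 1342
1772148577 79894628
105503093353351 4756446782010
6281021157926249857 283170302640288712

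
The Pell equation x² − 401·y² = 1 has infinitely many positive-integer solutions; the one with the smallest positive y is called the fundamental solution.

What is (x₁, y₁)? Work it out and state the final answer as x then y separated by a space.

801 40

[20; 40] for √401; ℓ=1 ⇒ convergent index 1
i=0: a=20 ⇒ p=20, q=1
i=1: a=40 ⇒ p=801, q=40
(x₁, y₁) = (801, 40);  801² − 401·40² = 1 ✓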